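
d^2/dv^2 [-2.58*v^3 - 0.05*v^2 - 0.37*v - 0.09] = -15.48*v - 0.1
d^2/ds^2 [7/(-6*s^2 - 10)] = 21*(5 - 9*s^2)/(3*s^2 + 5)^3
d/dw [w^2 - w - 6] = 2*w - 1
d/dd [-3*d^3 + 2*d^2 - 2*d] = -9*d^2 + 4*d - 2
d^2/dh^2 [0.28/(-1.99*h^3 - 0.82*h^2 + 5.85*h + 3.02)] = ((3.3432*h + 0.4592)*(1.99*h^3 + 0.82*h^2 - 5.85*h - 3.02) - 0.28*(5.97*h^2 + 1.64*h - 5.85)*(11.94*h^2 + 3.28*h - 11.7))/(1.99*h^3 + 0.82*h^2 - 5.85*h - 3.02)^3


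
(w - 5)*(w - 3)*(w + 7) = w^3 - w^2 - 41*w + 105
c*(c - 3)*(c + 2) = c^3 - c^2 - 6*c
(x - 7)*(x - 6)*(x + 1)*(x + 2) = x^4 - 10*x^3 + 5*x^2 + 100*x + 84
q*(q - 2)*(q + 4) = q^3 + 2*q^2 - 8*q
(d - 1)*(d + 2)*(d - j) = d^3 - d^2*j + d^2 - d*j - 2*d + 2*j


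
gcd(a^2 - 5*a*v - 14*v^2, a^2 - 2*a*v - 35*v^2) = -a + 7*v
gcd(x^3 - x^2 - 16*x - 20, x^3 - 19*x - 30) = x^2 - 3*x - 10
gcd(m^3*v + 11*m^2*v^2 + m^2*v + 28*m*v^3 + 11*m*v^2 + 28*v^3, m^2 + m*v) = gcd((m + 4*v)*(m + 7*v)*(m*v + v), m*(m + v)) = 1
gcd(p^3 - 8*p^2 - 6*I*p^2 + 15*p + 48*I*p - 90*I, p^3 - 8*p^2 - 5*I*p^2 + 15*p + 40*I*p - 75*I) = p^2 - 8*p + 15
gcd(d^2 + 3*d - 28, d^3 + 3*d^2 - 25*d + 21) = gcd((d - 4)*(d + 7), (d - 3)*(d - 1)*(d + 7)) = d + 7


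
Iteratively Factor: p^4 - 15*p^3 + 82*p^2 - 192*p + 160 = (p - 2)*(p^3 - 13*p^2 + 56*p - 80) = (p - 4)*(p - 2)*(p^2 - 9*p + 20) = (p - 4)^2*(p - 2)*(p - 5)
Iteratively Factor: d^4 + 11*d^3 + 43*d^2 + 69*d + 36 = (d + 3)*(d^3 + 8*d^2 + 19*d + 12) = (d + 3)*(d + 4)*(d^2 + 4*d + 3) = (d + 1)*(d + 3)*(d + 4)*(d + 3)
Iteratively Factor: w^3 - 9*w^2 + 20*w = (w - 5)*(w^2 - 4*w) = w*(w - 5)*(w - 4)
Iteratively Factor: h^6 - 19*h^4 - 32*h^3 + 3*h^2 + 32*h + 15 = (h + 1)*(h^5 - h^4 - 18*h^3 - 14*h^2 + 17*h + 15) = (h + 1)*(h + 3)*(h^4 - 4*h^3 - 6*h^2 + 4*h + 5) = (h - 1)*(h + 1)*(h + 3)*(h^3 - 3*h^2 - 9*h - 5) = (h - 5)*(h - 1)*(h + 1)*(h + 3)*(h^2 + 2*h + 1) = (h - 5)*(h - 1)*(h + 1)^2*(h + 3)*(h + 1)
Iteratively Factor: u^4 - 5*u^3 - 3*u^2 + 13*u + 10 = (u - 2)*(u^3 - 3*u^2 - 9*u - 5) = (u - 2)*(u + 1)*(u^2 - 4*u - 5) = (u - 5)*(u - 2)*(u + 1)*(u + 1)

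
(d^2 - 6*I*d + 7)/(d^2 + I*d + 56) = (d + I)/(d + 8*I)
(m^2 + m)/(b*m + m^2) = (m + 1)/(b + m)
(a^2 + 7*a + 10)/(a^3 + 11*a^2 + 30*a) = (a + 2)/(a*(a + 6))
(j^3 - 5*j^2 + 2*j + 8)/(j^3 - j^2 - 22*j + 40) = (j + 1)/(j + 5)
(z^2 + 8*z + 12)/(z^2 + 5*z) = (z^2 + 8*z + 12)/(z*(z + 5))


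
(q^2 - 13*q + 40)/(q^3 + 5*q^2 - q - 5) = (q^2 - 13*q + 40)/(q^3 + 5*q^2 - q - 5)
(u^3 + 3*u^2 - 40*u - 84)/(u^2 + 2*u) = u + 1 - 42/u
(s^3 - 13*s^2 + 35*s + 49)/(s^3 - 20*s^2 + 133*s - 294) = (s + 1)/(s - 6)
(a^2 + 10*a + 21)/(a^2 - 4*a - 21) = (a + 7)/(a - 7)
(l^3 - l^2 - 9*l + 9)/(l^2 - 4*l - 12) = (-l^3 + l^2 + 9*l - 9)/(-l^2 + 4*l + 12)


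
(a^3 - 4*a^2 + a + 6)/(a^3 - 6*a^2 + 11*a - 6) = (a + 1)/(a - 1)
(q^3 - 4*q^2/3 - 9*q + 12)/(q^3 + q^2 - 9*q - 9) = (q - 4/3)/(q + 1)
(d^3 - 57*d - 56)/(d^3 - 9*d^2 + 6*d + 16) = (d + 7)/(d - 2)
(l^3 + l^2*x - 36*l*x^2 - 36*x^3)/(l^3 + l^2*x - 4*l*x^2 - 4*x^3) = (-l^2 + 36*x^2)/(-l^2 + 4*x^2)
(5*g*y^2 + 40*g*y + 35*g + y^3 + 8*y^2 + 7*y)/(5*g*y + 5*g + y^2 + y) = y + 7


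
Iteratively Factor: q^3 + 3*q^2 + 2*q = (q + 2)*(q^2 + q) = q*(q + 2)*(q + 1)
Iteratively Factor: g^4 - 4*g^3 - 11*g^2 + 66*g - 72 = (g - 3)*(g^3 - g^2 - 14*g + 24) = (g - 3)*(g + 4)*(g^2 - 5*g + 6) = (g - 3)*(g - 2)*(g + 4)*(g - 3)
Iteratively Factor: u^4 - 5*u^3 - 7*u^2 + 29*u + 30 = (u + 2)*(u^3 - 7*u^2 + 7*u + 15) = (u - 3)*(u + 2)*(u^2 - 4*u - 5) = (u - 5)*(u - 3)*(u + 2)*(u + 1)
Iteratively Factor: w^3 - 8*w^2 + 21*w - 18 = (w - 3)*(w^2 - 5*w + 6) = (w - 3)^2*(w - 2)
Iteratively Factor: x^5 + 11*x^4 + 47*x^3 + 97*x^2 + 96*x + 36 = (x + 3)*(x^4 + 8*x^3 + 23*x^2 + 28*x + 12) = (x + 3)^2*(x^3 + 5*x^2 + 8*x + 4) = (x + 1)*(x + 3)^2*(x^2 + 4*x + 4) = (x + 1)*(x + 2)*(x + 3)^2*(x + 2)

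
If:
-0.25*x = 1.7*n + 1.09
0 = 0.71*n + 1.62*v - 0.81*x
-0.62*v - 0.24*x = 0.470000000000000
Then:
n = -0.48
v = -0.34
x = -1.09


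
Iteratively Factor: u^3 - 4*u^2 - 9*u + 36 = (u + 3)*(u^2 - 7*u + 12) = (u - 3)*(u + 3)*(u - 4)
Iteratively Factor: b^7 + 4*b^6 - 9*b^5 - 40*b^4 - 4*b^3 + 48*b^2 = (b + 2)*(b^6 + 2*b^5 - 13*b^4 - 14*b^3 + 24*b^2) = (b - 1)*(b + 2)*(b^5 + 3*b^4 - 10*b^3 - 24*b^2) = b*(b - 1)*(b + 2)*(b^4 + 3*b^3 - 10*b^2 - 24*b) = b*(b - 1)*(b + 2)^2*(b^3 + b^2 - 12*b) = b^2*(b - 1)*(b + 2)^2*(b^2 + b - 12) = b^2*(b - 1)*(b + 2)^2*(b + 4)*(b - 3)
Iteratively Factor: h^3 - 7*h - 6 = (h - 3)*(h^2 + 3*h + 2) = (h - 3)*(h + 2)*(h + 1)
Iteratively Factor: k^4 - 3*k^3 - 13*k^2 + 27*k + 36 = (k - 3)*(k^3 - 13*k - 12) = (k - 3)*(k + 3)*(k^2 - 3*k - 4) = (k - 4)*(k - 3)*(k + 3)*(k + 1)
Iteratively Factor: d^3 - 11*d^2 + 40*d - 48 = (d - 4)*(d^2 - 7*d + 12) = (d - 4)^2*(d - 3)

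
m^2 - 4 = (m - 2)*(m + 2)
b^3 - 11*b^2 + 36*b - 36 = (b - 6)*(b - 3)*(b - 2)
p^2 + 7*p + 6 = (p + 1)*(p + 6)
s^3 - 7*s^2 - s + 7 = (s - 7)*(s - 1)*(s + 1)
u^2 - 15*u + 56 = (u - 8)*(u - 7)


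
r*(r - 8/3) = r^2 - 8*r/3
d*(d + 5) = d^2 + 5*d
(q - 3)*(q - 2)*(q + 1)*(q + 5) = q^4 + q^3 - 19*q^2 + 11*q + 30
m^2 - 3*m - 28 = (m - 7)*(m + 4)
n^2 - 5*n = n*(n - 5)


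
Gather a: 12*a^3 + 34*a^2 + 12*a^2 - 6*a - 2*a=12*a^3 + 46*a^2 - 8*a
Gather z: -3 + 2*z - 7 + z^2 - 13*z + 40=z^2 - 11*z + 30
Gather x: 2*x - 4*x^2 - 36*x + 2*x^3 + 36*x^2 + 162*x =2*x^3 + 32*x^2 + 128*x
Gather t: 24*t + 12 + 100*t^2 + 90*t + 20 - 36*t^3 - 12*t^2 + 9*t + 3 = -36*t^3 + 88*t^2 + 123*t + 35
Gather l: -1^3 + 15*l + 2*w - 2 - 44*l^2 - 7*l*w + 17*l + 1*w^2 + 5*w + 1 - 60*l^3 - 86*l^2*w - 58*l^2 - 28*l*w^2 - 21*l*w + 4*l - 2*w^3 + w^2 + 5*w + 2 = -60*l^3 + l^2*(-86*w - 102) + l*(-28*w^2 - 28*w + 36) - 2*w^3 + 2*w^2 + 12*w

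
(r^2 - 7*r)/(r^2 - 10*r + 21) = r/(r - 3)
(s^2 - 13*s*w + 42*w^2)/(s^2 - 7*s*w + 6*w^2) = (s - 7*w)/(s - w)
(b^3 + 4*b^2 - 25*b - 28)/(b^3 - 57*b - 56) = (b - 4)/(b - 8)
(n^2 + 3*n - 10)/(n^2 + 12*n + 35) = (n - 2)/(n + 7)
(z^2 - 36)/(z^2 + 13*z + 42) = (z - 6)/(z + 7)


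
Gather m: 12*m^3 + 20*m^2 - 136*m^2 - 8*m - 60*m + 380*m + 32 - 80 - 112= 12*m^3 - 116*m^2 + 312*m - 160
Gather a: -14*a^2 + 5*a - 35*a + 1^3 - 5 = -14*a^2 - 30*a - 4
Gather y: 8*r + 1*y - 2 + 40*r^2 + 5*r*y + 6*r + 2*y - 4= 40*r^2 + 14*r + y*(5*r + 3) - 6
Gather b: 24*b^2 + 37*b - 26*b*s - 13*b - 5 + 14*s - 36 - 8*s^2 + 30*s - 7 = 24*b^2 + b*(24 - 26*s) - 8*s^2 + 44*s - 48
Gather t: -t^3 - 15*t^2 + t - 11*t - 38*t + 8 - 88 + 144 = -t^3 - 15*t^2 - 48*t + 64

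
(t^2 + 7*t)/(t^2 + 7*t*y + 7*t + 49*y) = t/(t + 7*y)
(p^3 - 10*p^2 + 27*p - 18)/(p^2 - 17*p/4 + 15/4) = 4*(p^2 - 7*p + 6)/(4*p - 5)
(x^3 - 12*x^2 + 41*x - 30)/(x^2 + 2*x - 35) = (x^2 - 7*x + 6)/(x + 7)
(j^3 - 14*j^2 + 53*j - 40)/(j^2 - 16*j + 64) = (j^2 - 6*j + 5)/(j - 8)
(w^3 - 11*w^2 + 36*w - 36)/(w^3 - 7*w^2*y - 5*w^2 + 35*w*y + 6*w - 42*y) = (6 - w)/(-w + 7*y)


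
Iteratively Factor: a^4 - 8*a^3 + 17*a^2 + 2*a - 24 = (a - 3)*(a^3 - 5*a^2 + 2*a + 8) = (a - 3)*(a - 2)*(a^2 - 3*a - 4) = (a - 3)*(a - 2)*(a + 1)*(a - 4)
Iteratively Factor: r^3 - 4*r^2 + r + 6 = (r - 2)*(r^2 - 2*r - 3) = (r - 3)*(r - 2)*(r + 1)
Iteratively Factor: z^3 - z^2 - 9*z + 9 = (z - 1)*(z^2 - 9) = (z - 1)*(z + 3)*(z - 3)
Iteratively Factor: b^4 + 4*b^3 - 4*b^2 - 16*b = (b + 2)*(b^3 + 2*b^2 - 8*b) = (b - 2)*(b + 2)*(b^2 + 4*b) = b*(b - 2)*(b + 2)*(b + 4)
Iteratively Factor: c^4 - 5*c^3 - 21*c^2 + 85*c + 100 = (c + 4)*(c^3 - 9*c^2 + 15*c + 25) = (c - 5)*(c + 4)*(c^2 - 4*c - 5) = (c - 5)^2*(c + 4)*(c + 1)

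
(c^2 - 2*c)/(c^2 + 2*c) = (c - 2)/(c + 2)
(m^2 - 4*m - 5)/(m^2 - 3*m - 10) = (m + 1)/(m + 2)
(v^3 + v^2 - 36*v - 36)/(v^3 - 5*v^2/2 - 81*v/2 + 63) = 2*(v^2 - 5*v - 6)/(2*v^2 - 17*v + 21)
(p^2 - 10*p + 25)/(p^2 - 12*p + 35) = (p - 5)/(p - 7)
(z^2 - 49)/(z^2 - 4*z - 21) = (z + 7)/(z + 3)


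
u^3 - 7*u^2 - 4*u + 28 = (u - 7)*(u - 2)*(u + 2)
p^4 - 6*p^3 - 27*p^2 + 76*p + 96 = (p - 8)*(p - 3)*(p + 1)*(p + 4)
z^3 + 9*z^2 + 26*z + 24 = (z + 2)*(z + 3)*(z + 4)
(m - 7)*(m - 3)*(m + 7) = m^3 - 3*m^2 - 49*m + 147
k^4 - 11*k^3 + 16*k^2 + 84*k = k*(k - 7)*(k - 6)*(k + 2)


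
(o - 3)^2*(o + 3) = o^3 - 3*o^2 - 9*o + 27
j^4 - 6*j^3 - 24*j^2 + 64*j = j*(j - 8)*(j - 2)*(j + 4)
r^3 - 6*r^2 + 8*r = r*(r - 4)*(r - 2)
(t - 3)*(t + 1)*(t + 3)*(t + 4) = t^4 + 5*t^3 - 5*t^2 - 45*t - 36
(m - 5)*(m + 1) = m^2 - 4*m - 5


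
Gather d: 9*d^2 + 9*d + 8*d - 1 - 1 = 9*d^2 + 17*d - 2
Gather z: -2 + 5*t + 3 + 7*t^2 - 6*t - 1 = 7*t^2 - t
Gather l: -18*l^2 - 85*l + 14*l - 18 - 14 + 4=-18*l^2 - 71*l - 28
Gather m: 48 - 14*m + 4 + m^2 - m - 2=m^2 - 15*m + 50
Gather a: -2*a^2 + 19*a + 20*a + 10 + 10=-2*a^2 + 39*a + 20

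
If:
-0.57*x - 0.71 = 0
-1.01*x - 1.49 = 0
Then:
No Solution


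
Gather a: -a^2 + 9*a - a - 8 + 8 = -a^2 + 8*a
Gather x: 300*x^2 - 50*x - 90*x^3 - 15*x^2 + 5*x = -90*x^3 + 285*x^2 - 45*x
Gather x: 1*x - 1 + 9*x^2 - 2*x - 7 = 9*x^2 - x - 8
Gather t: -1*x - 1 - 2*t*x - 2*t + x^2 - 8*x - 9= t*(-2*x - 2) + x^2 - 9*x - 10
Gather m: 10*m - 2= 10*m - 2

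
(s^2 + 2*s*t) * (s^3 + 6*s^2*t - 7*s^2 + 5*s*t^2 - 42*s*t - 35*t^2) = s^5 + 8*s^4*t - 7*s^4 + 17*s^3*t^2 - 56*s^3*t + 10*s^2*t^3 - 119*s^2*t^2 - 70*s*t^3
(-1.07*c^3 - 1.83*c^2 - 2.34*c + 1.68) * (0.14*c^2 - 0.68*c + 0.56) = -0.1498*c^5 + 0.4714*c^4 + 0.3176*c^3 + 0.8016*c^2 - 2.4528*c + 0.9408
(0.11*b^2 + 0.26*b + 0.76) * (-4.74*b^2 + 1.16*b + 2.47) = -0.5214*b^4 - 1.1048*b^3 - 3.0291*b^2 + 1.5238*b + 1.8772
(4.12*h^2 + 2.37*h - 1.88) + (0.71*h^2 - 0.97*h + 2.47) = 4.83*h^2 + 1.4*h + 0.59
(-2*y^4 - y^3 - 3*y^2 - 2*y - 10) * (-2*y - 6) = 4*y^5 + 14*y^4 + 12*y^3 + 22*y^2 + 32*y + 60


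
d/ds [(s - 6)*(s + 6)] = 2*s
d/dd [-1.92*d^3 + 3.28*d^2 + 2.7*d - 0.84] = -5.76*d^2 + 6.56*d + 2.7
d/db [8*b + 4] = 8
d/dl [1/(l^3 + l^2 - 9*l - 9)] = (-3*l^2 - 2*l + 9)/(l^3 + l^2 - 9*l - 9)^2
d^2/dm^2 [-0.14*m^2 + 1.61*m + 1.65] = -0.280000000000000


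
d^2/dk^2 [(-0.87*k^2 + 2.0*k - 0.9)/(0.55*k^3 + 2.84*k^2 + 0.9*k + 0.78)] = (-0.526350000000001*k^6 + 3.63*k^5 + 18.0609*k^4 + 17.46226*k^3 - 44.959896*k^2 - 38.0682*k - 1.337256)/(0.166375*k^9 + 2.5773*k^8 + 14.12499*k^7 + 32.048954*k^6 + 30.42378*k^5 + 28.091304*k^4 + 13.69494*k^3 + 7.078968*k^2 + 1.64268*k + 0.474552)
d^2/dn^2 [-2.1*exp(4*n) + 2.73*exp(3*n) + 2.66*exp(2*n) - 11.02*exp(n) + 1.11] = (-33.6*exp(3*n) + 24.57*exp(2*n) + 10.64*exp(n) - 11.02)*exp(n)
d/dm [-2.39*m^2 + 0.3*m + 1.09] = 0.3 - 4.78*m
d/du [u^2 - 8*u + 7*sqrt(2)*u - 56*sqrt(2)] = 2*u - 8 + 7*sqrt(2)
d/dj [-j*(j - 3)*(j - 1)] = -3*j^2 + 8*j - 3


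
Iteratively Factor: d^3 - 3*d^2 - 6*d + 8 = (d - 4)*(d^2 + d - 2) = (d - 4)*(d - 1)*(d + 2)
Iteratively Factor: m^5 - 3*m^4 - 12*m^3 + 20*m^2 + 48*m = (m + 2)*(m^4 - 5*m^3 - 2*m^2 + 24*m) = m*(m + 2)*(m^3 - 5*m^2 - 2*m + 24) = m*(m + 2)^2*(m^2 - 7*m + 12) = m*(m - 3)*(m + 2)^2*(m - 4)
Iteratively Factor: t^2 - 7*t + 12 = (t - 4)*(t - 3)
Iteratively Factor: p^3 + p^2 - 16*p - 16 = (p + 4)*(p^2 - 3*p - 4) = (p - 4)*(p + 4)*(p + 1)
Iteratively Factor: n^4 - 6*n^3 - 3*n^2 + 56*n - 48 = (n - 1)*(n^3 - 5*n^2 - 8*n + 48) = (n - 1)*(n + 3)*(n^2 - 8*n + 16) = (n - 4)*(n - 1)*(n + 3)*(n - 4)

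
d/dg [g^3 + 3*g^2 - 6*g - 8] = 3*g^2 + 6*g - 6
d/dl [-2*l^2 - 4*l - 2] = -4*l - 4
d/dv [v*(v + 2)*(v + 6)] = 3*v^2 + 16*v + 12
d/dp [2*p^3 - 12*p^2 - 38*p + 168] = 6*p^2 - 24*p - 38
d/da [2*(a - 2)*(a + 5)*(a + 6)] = 6*a^2 + 36*a + 16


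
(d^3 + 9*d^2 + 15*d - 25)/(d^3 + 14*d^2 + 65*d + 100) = (d - 1)/(d + 4)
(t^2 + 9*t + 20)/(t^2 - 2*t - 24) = (t + 5)/(t - 6)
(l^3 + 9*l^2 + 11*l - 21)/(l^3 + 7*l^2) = 1 + 2/l - 3/l^2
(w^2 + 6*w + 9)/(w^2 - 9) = (w + 3)/(w - 3)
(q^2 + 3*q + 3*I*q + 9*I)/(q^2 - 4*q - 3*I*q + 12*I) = (q^2 + 3*q*(1 + I) + 9*I)/(q^2 - q*(4 + 3*I) + 12*I)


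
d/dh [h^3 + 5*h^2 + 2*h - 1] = 3*h^2 + 10*h + 2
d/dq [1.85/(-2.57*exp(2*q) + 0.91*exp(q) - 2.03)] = (9.509*exp(q) - 1.6835)*exp(q)/(2.57*exp(2*q) - 0.91*exp(q) + 2.03)^2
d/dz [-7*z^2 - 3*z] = -14*z - 3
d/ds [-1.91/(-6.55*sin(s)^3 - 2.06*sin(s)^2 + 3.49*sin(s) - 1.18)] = (-37.5315*sin(s)^2 - 7.8692*sin(s) + 6.6659)*cos(s)/(6.55*sin(s)^3 + 2.06*sin(s)^2 - 3.49*sin(s) + 1.18)^2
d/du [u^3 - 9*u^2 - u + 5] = 3*u^2 - 18*u - 1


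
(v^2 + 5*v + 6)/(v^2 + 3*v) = (v + 2)/v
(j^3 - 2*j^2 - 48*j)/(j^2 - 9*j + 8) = j*(j + 6)/(j - 1)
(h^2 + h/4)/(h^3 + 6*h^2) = (h + 1/4)/(h*(h + 6))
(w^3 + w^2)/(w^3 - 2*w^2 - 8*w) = w*(w + 1)/(w^2 - 2*w - 8)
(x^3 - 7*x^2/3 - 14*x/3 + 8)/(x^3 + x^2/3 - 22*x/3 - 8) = (3*x - 4)/(3*x + 4)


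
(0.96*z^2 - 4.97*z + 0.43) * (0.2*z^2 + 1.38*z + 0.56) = 0.192*z^4 + 0.3308*z^3 - 6.235*z^2 - 2.1898*z + 0.2408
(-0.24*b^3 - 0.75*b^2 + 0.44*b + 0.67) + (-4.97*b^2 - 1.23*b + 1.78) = -0.24*b^3 - 5.72*b^2 - 0.79*b + 2.45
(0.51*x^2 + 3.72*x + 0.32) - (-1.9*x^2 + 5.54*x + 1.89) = 2.41*x^2 - 1.82*x - 1.57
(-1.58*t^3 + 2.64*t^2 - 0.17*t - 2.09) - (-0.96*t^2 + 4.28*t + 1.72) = -1.58*t^3 + 3.6*t^2 - 4.45*t - 3.81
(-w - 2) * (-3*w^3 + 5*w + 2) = 3*w^4 + 6*w^3 - 5*w^2 - 12*w - 4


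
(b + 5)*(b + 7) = b^2 + 12*b + 35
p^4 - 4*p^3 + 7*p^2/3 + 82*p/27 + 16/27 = (p - 8/3)*(p - 2)*(p + 1/3)^2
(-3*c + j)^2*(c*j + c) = 9*c^3*j + 9*c^3 - 6*c^2*j^2 - 6*c^2*j + c*j^3 + c*j^2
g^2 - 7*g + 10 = (g - 5)*(g - 2)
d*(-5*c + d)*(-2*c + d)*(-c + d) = -10*c^3*d + 17*c^2*d^2 - 8*c*d^3 + d^4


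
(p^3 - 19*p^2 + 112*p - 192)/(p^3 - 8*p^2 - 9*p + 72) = (p - 8)/(p + 3)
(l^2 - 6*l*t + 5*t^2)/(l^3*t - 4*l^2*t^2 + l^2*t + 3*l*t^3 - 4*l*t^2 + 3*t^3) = (-l + 5*t)/(t*(-l^2 + 3*l*t - l + 3*t))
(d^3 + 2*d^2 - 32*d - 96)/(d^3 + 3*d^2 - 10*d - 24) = (d^2 - 2*d - 24)/(d^2 - d - 6)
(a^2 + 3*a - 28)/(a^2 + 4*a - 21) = (a - 4)/(a - 3)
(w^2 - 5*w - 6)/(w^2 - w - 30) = (w + 1)/(w + 5)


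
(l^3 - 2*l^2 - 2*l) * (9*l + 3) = 9*l^4 - 15*l^3 - 24*l^2 - 6*l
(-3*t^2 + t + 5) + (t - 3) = -3*t^2 + 2*t + 2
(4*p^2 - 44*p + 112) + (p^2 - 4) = 5*p^2 - 44*p + 108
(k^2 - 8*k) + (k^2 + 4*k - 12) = 2*k^2 - 4*k - 12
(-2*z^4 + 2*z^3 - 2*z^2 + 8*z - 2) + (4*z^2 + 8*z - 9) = -2*z^4 + 2*z^3 + 2*z^2 + 16*z - 11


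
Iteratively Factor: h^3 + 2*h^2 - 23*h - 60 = (h - 5)*(h^2 + 7*h + 12) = (h - 5)*(h + 3)*(h + 4)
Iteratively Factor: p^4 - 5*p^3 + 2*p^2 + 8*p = (p - 4)*(p^3 - p^2 - 2*p) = (p - 4)*(p + 1)*(p^2 - 2*p) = (p - 4)*(p - 2)*(p + 1)*(p)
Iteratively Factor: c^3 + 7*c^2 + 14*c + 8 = (c + 2)*(c^2 + 5*c + 4) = (c + 2)*(c + 4)*(c + 1)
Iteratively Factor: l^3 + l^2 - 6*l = (l - 2)*(l^2 + 3*l) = l*(l - 2)*(l + 3)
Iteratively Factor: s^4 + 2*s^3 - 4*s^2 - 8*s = (s + 2)*(s^3 - 4*s) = (s + 2)^2*(s^2 - 2*s) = s*(s + 2)^2*(s - 2)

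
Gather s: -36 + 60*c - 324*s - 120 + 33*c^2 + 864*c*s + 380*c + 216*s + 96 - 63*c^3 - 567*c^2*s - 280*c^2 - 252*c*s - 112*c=-63*c^3 - 247*c^2 + 328*c + s*(-567*c^2 + 612*c - 108) - 60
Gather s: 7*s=7*s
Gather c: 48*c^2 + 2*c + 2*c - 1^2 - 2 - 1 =48*c^2 + 4*c - 4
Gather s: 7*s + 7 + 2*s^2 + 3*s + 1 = 2*s^2 + 10*s + 8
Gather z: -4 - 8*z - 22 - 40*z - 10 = -48*z - 36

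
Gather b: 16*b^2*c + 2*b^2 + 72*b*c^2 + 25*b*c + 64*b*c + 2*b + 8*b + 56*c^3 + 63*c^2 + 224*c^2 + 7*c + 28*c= b^2*(16*c + 2) + b*(72*c^2 + 89*c + 10) + 56*c^3 + 287*c^2 + 35*c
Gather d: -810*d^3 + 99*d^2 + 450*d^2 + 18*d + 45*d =-810*d^3 + 549*d^2 + 63*d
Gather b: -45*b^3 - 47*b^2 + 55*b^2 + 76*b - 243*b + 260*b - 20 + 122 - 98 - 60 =-45*b^3 + 8*b^2 + 93*b - 56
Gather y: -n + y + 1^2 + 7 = -n + y + 8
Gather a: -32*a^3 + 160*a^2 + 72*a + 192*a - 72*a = -32*a^3 + 160*a^2 + 192*a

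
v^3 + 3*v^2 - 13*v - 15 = (v - 3)*(v + 1)*(v + 5)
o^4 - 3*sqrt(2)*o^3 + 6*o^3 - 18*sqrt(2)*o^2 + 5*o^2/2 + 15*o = o*(o + 6)*(o - 5*sqrt(2)/2)*(o - sqrt(2)/2)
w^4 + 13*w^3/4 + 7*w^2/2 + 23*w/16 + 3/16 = (w + 1/4)*(w + 1/2)*(w + 1)*(w + 3/2)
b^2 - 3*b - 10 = (b - 5)*(b + 2)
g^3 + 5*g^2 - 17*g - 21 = (g - 3)*(g + 1)*(g + 7)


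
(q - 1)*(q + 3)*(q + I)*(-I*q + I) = -I*q^4 + q^3 - I*q^3 + q^2 + 5*I*q^2 - 5*q - 3*I*q + 3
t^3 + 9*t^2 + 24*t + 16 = (t + 1)*(t + 4)^2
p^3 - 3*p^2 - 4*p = p*(p - 4)*(p + 1)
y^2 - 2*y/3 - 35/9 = (y - 7/3)*(y + 5/3)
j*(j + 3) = j^2 + 3*j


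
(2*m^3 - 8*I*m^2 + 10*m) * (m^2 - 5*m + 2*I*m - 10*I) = 2*m^5 - 10*m^4 - 4*I*m^4 + 26*m^3 + 20*I*m^3 - 130*m^2 + 20*I*m^2 - 100*I*m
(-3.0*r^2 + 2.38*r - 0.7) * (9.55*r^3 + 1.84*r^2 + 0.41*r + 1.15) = -28.65*r^5 + 17.209*r^4 - 3.5358*r^3 - 3.7622*r^2 + 2.45*r - 0.805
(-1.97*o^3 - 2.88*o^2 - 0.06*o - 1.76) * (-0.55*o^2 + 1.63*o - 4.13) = 1.0835*o^5 - 1.6271*o^4 + 3.4747*o^3 + 12.7646*o^2 - 2.621*o + 7.2688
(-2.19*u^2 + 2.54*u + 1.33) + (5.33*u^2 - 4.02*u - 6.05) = 3.14*u^2 - 1.48*u - 4.72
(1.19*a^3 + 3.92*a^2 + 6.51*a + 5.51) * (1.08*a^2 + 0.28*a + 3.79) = 1.2852*a^5 + 4.5668*a^4 + 12.6385*a^3 + 22.6304*a^2 + 26.2157*a + 20.8829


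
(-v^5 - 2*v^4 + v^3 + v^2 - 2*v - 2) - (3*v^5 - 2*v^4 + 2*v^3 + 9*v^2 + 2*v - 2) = -4*v^5 - v^3 - 8*v^2 - 4*v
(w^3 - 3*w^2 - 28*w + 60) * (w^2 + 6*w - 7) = w^5 + 3*w^4 - 53*w^3 - 87*w^2 + 556*w - 420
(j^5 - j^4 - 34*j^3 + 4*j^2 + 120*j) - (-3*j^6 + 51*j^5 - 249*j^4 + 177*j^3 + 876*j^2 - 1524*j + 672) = 3*j^6 - 50*j^5 + 248*j^4 - 211*j^3 - 872*j^2 + 1644*j - 672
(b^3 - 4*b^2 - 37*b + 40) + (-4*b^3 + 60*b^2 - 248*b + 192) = -3*b^3 + 56*b^2 - 285*b + 232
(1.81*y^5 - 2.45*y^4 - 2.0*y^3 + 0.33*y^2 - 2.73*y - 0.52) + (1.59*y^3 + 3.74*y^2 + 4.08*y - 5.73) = 1.81*y^5 - 2.45*y^4 - 0.41*y^3 + 4.07*y^2 + 1.35*y - 6.25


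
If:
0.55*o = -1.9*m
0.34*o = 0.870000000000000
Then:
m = -0.74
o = 2.56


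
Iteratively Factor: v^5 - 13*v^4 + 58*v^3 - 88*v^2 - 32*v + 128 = (v - 4)*(v^4 - 9*v^3 + 22*v^2 - 32) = (v - 4)*(v + 1)*(v^3 - 10*v^2 + 32*v - 32) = (v - 4)^2*(v + 1)*(v^2 - 6*v + 8) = (v - 4)^3*(v + 1)*(v - 2)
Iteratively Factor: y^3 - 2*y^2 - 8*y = (y - 4)*(y^2 + 2*y) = (y - 4)*(y + 2)*(y)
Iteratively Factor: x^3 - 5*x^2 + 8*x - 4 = (x - 1)*(x^2 - 4*x + 4) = (x - 2)*(x - 1)*(x - 2)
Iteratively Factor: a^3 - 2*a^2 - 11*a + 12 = (a - 1)*(a^2 - a - 12) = (a - 1)*(a + 3)*(a - 4)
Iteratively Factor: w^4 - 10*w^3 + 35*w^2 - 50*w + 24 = (w - 2)*(w^3 - 8*w^2 + 19*w - 12) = (w - 3)*(w - 2)*(w^2 - 5*w + 4) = (w - 3)*(w - 2)*(w - 1)*(w - 4)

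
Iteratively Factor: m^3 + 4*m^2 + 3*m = (m + 1)*(m^2 + 3*m) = m*(m + 1)*(m + 3)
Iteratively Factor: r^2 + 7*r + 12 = (r + 3)*(r + 4)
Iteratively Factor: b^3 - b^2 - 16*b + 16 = (b - 1)*(b^2 - 16) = (b - 4)*(b - 1)*(b + 4)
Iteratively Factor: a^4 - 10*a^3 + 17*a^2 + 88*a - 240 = (a + 3)*(a^3 - 13*a^2 + 56*a - 80) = (a - 4)*(a + 3)*(a^2 - 9*a + 20) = (a - 4)^2*(a + 3)*(a - 5)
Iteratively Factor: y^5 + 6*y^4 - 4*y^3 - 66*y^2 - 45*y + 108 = (y + 3)*(y^4 + 3*y^3 - 13*y^2 - 27*y + 36) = (y - 1)*(y + 3)*(y^3 + 4*y^2 - 9*y - 36) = (y - 3)*(y - 1)*(y + 3)*(y^2 + 7*y + 12) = (y - 3)*(y - 1)*(y + 3)^2*(y + 4)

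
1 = 1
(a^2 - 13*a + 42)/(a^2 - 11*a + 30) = (a - 7)/(a - 5)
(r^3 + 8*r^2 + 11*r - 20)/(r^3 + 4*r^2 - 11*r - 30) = (r^2 + 3*r - 4)/(r^2 - r - 6)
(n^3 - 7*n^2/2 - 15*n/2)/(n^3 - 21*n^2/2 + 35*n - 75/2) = n*(2*n + 3)/(2*n^2 - 11*n + 15)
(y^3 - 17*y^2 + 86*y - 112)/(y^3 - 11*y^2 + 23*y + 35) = (y^2 - 10*y + 16)/(y^2 - 4*y - 5)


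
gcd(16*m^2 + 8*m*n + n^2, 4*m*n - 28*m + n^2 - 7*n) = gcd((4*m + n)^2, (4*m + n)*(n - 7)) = 4*m + n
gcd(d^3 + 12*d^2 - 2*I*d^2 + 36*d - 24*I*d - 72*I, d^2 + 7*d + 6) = d + 6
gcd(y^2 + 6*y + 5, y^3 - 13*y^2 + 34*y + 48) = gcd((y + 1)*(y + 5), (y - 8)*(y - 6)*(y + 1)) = y + 1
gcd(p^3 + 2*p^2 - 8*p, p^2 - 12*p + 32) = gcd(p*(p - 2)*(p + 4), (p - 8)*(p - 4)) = 1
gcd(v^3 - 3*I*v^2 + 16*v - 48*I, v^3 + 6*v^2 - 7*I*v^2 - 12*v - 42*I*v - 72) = v^2 - 7*I*v - 12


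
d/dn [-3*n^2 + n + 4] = 1 - 6*n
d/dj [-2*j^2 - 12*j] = -4*j - 12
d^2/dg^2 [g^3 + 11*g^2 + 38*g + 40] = 6*g + 22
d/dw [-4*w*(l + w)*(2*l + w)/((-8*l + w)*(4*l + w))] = 4*(64*l^4 + 192*l^3*w + 110*l^2*w^2 + 8*l*w^3 - w^4)/(1024*l^4 + 256*l^3*w - 48*l^2*w^2 - 8*l*w^3 + w^4)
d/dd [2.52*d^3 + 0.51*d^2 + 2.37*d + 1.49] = 7.56*d^2 + 1.02*d + 2.37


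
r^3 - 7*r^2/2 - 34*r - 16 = (r - 8)*(r + 1/2)*(r + 4)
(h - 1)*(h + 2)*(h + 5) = h^3 + 6*h^2 + 3*h - 10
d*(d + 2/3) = d^2 + 2*d/3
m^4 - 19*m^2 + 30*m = m*(m - 3)*(m - 2)*(m + 5)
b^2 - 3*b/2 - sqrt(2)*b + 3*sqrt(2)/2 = (b - 3/2)*(b - sqrt(2))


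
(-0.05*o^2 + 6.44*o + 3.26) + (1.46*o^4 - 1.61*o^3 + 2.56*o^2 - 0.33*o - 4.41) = 1.46*o^4 - 1.61*o^3 + 2.51*o^2 + 6.11*o - 1.15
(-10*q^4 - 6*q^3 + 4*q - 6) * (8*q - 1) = -80*q^5 - 38*q^4 + 6*q^3 + 32*q^2 - 52*q + 6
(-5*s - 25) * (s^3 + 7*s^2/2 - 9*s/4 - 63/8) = -5*s^4 - 85*s^3/2 - 305*s^2/4 + 765*s/8 + 1575/8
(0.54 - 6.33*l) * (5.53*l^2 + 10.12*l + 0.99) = -35.0049*l^3 - 61.0734*l^2 - 0.8019*l + 0.5346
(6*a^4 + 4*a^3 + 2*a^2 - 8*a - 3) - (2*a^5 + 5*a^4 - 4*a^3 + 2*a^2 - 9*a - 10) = -2*a^5 + a^4 + 8*a^3 + a + 7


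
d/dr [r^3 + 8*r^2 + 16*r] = 3*r^2 + 16*r + 16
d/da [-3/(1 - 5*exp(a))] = -15*exp(a)/(5*exp(a) - 1)^2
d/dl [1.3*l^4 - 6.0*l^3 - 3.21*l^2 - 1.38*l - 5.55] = 5.2*l^3 - 18.0*l^2 - 6.42*l - 1.38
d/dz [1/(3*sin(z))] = -cos(z)/(3*sin(z)^2)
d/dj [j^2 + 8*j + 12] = 2*j + 8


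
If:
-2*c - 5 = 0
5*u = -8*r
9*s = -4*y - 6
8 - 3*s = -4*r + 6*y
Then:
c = -5/2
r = 7*y/6 - 5/2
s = -4*y/9 - 2/3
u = 4 - 28*y/15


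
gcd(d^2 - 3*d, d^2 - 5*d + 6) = d - 3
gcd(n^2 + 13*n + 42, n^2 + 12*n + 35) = n + 7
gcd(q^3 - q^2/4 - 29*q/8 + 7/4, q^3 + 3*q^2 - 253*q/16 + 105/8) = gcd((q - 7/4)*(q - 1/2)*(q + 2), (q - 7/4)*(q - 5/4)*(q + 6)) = q - 7/4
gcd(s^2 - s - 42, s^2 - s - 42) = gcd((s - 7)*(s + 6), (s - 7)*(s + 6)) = s^2 - s - 42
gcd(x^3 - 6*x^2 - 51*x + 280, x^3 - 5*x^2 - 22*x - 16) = x - 8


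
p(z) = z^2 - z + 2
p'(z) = 2*z - 1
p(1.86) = 3.60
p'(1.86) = 2.72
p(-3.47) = 17.51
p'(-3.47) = -7.94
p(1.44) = 2.63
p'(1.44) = 1.88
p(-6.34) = 48.54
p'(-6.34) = -13.68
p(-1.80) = 7.04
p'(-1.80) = -4.60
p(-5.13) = 33.45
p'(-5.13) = -11.26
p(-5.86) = 42.20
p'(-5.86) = -12.72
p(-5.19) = 34.13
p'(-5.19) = -11.38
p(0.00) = 2.00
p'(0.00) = -1.00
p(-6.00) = 44.00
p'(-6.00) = -13.00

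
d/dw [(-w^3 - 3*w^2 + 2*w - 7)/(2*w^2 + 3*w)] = (-2*w^4 - 6*w^3 - 13*w^2 + 28*w + 21)/(w^2*(4*w^2 + 12*w + 9))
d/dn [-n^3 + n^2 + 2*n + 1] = -3*n^2 + 2*n + 2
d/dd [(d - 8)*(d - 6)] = 2*d - 14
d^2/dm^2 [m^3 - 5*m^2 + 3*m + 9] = 6*m - 10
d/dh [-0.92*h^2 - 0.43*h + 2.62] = -1.84*h - 0.43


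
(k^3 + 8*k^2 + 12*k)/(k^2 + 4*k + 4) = k*(k + 6)/(k + 2)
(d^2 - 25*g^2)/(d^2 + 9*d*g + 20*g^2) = (d - 5*g)/(d + 4*g)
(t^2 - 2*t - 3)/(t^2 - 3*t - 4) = (t - 3)/(t - 4)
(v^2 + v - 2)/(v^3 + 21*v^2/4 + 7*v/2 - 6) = 4*(v - 1)/(4*v^2 + 13*v - 12)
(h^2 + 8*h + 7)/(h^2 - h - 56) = (h + 1)/(h - 8)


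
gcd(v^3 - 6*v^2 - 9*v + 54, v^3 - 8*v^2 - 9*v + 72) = v^2 - 9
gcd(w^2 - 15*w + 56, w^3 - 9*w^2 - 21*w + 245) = w - 7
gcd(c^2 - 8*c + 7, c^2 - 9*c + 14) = c - 7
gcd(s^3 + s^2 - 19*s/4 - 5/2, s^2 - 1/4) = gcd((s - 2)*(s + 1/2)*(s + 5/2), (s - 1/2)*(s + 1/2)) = s + 1/2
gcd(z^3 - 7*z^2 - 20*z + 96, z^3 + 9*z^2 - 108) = z - 3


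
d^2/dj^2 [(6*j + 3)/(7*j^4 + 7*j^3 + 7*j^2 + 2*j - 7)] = 6*(588*j^7 + 1274*j^6 + 1323*j^5 + 945*j^4 + 1470*j^3 + 1071*j^2 + 483*j + 81)/(343*j^12 + 1029*j^11 + 2058*j^10 + 2695*j^9 + 1617*j^8 - 147*j^7 - 2072*j^6 - 2268*j^5 - 504*j^4 + 449*j^3 + 945*j^2 + 294*j - 343)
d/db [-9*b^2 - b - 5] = -18*b - 1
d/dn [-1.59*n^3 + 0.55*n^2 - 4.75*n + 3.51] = -4.77*n^2 + 1.1*n - 4.75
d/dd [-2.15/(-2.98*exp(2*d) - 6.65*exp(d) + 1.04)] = (-12.814*exp(d) - 14.2975)*exp(d)/(2.98*exp(2*d) + 6.65*exp(d) - 1.04)^2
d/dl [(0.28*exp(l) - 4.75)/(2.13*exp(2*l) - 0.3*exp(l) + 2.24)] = (-0.5964*exp(2*l) + 20.235*exp(l) - 0.7978)*exp(l)/(4.5369*exp(4*l) - 1.278*exp(3*l) + 9.6324*exp(2*l) - 1.344*exp(l) + 5.0176)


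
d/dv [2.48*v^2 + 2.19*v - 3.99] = 4.96*v + 2.19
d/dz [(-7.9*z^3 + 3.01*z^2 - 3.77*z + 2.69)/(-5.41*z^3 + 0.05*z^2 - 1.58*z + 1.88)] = (15.8891*z^4 - 15.8274*z^3 - 5.4646*z^2 + 11.0486*z - 2.8374)/(29.2681*z^6 - 0.541*z^5 + 17.0981*z^4 - 20.4996*z^3 + 2.6844*z^2 - 5.9408*z + 3.5344)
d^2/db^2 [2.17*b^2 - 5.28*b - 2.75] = 4.34000000000000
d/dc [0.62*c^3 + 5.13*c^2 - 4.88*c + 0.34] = 1.86*c^2 + 10.26*c - 4.88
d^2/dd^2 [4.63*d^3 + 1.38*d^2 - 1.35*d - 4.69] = 27.78*d + 2.76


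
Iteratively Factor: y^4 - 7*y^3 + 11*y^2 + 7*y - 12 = (y - 4)*(y^3 - 3*y^2 - y + 3) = (y - 4)*(y - 1)*(y^2 - 2*y - 3) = (y - 4)*(y - 1)*(y + 1)*(y - 3)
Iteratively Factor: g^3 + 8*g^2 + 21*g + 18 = (g + 2)*(g^2 + 6*g + 9) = (g + 2)*(g + 3)*(g + 3)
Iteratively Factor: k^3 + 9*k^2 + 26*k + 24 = (k + 3)*(k^2 + 6*k + 8) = (k + 3)*(k + 4)*(k + 2)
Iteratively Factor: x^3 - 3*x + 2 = (x - 1)*(x^2 + x - 2) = (x - 1)*(x + 2)*(x - 1)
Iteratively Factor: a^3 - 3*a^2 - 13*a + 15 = (a - 5)*(a^2 + 2*a - 3) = (a - 5)*(a - 1)*(a + 3)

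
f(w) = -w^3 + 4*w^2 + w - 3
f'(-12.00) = -527.00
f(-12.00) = 2289.00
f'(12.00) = -335.00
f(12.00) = -1143.00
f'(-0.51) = -3.86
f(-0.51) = -2.34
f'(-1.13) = -11.87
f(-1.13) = 2.42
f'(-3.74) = -70.88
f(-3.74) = 101.52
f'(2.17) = 4.23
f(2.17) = 7.79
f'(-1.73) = -21.82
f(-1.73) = 12.42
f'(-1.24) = -13.53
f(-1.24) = 3.82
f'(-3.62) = -67.27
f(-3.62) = 93.24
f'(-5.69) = -141.65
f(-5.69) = 305.03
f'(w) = -3*w^2 + 8*w + 1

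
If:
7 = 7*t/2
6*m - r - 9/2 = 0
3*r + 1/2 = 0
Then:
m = 13/18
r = -1/6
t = 2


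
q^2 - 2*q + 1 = (q - 1)^2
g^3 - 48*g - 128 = (g - 8)*(g + 4)^2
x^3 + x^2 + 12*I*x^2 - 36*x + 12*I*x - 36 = (x + 1)*(x + 6*I)^2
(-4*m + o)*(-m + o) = 4*m^2 - 5*m*o + o^2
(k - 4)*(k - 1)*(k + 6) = k^3 + k^2 - 26*k + 24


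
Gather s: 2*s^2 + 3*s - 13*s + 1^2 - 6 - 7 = 2*s^2 - 10*s - 12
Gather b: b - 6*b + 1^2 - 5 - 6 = -5*b - 10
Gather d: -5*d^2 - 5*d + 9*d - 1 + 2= -5*d^2 + 4*d + 1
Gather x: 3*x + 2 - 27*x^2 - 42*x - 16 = -27*x^2 - 39*x - 14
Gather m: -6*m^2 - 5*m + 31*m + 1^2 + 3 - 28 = -6*m^2 + 26*m - 24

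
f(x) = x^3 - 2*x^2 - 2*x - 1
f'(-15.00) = 733.00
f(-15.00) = -3796.00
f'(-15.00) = 733.00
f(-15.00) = -3796.00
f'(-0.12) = -1.48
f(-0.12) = -0.79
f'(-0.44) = 0.34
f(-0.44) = -0.59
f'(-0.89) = 3.94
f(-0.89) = -1.51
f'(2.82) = 10.58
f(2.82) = -0.12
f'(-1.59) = 11.94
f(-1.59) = -6.90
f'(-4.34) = 71.87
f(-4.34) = -111.74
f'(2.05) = 2.41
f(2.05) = -4.89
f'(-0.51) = 0.82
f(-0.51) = -0.63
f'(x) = 3*x^2 - 4*x - 2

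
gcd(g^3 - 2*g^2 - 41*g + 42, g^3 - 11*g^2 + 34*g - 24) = g - 1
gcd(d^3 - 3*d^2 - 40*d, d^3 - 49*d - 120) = d^2 - 3*d - 40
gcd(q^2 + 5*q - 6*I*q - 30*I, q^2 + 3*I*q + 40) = 1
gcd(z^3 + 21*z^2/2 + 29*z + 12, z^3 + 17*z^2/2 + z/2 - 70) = z + 4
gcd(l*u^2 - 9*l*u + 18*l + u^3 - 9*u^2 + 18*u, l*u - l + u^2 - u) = l + u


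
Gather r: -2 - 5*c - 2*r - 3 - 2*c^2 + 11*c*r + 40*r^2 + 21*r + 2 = -2*c^2 - 5*c + 40*r^2 + r*(11*c + 19) - 3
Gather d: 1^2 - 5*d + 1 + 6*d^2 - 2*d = 6*d^2 - 7*d + 2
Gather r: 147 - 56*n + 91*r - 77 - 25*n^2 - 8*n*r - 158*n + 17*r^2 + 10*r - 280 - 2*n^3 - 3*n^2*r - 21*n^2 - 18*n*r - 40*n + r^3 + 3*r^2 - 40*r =-2*n^3 - 46*n^2 - 254*n + r^3 + 20*r^2 + r*(-3*n^2 - 26*n + 61) - 210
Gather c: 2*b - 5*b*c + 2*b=-5*b*c + 4*b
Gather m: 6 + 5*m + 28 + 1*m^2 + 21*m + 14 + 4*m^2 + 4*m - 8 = 5*m^2 + 30*m + 40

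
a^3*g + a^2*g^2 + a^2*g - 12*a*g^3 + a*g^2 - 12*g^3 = (a - 3*g)*(a + 4*g)*(a*g + g)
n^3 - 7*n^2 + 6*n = n*(n - 6)*(n - 1)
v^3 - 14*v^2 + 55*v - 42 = (v - 7)*(v - 6)*(v - 1)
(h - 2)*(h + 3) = h^2 + h - 6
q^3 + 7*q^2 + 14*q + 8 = (q + 1)*(q + 2)*(q + 4)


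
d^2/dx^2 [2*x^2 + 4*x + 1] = 4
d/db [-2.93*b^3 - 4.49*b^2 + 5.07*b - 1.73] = -8.79*b^2 - 8.98*b + 5.07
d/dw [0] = 0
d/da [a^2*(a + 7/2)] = a*(3*a + 7)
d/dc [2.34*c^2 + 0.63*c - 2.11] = 4.68*c + 0.63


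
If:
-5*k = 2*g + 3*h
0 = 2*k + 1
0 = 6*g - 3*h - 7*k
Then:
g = -1/8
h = 11/12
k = -1/2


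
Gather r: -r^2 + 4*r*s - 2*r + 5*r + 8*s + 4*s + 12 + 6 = -r^2 + r*(4*s + 3) + 12*s + 18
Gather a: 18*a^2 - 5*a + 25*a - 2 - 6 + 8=18*a^2 + 20*a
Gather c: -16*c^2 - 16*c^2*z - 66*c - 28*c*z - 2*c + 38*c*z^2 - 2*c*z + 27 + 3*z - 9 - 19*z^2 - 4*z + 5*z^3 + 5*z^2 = c^2*(-16*z - 16) + c*(38*z^2 - 30*z - 68) + 5*z^3 - 14*z^2 - z + 18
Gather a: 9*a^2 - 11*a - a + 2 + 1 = 9*a^2 - 12*a + 3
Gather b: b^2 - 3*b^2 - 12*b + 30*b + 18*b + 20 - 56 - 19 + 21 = -2*b^2 + 36*b - 34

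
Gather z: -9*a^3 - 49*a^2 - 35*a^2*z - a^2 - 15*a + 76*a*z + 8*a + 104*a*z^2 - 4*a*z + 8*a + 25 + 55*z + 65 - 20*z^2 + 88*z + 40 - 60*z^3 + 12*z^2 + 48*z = -9*a^3 - 50*a^2 + a - 60*z^3 + z^2*(104*a - 8) + z*(-35*a^2 + 72*a + 191) + 130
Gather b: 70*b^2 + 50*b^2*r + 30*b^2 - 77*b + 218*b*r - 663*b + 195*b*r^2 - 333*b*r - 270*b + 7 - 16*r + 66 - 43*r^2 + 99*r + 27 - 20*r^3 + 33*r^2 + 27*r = b^2*(50*r + 100) + b*(195*r^2 - 115*r - 1010) - 20*r^3 - 10*r^2 + 110*r + 100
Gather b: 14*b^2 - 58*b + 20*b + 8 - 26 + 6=14*b^2 - 38*b - 12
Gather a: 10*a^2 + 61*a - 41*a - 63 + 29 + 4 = 10*a^2 + 20*a - 30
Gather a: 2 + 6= 8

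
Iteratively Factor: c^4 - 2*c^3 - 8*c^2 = (c - 4)*(c^3 + 2*c^2) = c*(c - 4)*(c^2 + 2*c) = c*(c - 4)*(c + 2)*(c)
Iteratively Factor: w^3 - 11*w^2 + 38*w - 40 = (w - 4)*(w^2 - 7*w + 10) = (w - 4)*(w - 2)*(w - 5)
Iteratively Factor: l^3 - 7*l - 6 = (l + 2)*(l^2 - 2*l - 3) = (l - 3)*(l + 2)*(l + 1)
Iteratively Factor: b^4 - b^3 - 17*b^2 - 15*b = (b + 3)*(b^3 - 4*b^2 - 5*b) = (b - 5)*(b + 3)*(b^2 + b) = b*(b - 5)*(b + 3)*(b + 1)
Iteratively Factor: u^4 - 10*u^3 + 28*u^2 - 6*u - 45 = (u - 5)*(u^3 - 5*u^2 + 3*u + 9) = (u - 5)*(u - 3)*(u^2 - 2*u - 3) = (u - 5)*(u - 3)^2*(u + 1)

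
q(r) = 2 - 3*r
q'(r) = -3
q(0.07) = 1.79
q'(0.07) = -3.00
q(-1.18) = 5.54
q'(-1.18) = -3.00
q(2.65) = -5.95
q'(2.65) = -3.00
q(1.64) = -2.92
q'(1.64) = -3.00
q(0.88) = -0.64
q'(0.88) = -3.00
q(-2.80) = 10.40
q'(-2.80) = -3.00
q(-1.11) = 5.33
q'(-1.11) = -3.00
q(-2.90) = 10.70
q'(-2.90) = -3.00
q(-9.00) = 29.00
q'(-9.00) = -3.00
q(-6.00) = 20.00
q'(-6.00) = -3.00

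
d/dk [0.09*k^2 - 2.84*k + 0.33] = 0.18*k - 2.84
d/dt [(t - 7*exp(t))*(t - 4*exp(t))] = -11*t*exp(t) + 2*t + 56*exp(2*t) - 11*exp(t)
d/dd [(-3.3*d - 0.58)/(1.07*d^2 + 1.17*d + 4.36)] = (3.531*d^2 + 1.2412*d - 13.7094)/(1.1449*d^4 + 2.5038*d^3 + 10.6993*d^2 + 10.2024*d + 19.0096)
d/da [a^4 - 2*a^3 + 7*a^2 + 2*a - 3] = 4*a^3 - 6*a^2 + 14*a + 2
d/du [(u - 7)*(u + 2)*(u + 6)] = 3*u^2 + 2*u - 44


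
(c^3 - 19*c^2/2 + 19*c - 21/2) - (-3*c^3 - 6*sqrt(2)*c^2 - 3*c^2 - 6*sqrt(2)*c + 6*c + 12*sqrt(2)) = 4*c^3 - 13*c^2/2 + 6*sqrt(2)*c^2 + 6*sqrt(2)*c + 13*c - 12*sqrt(2) - 21/2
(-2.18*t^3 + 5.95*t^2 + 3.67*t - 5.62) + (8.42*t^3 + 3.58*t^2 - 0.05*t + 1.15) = 6.24*t^3 + 9.53*t^2 + 3.62*t - 4.47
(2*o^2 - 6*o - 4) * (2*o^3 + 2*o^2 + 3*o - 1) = 4*o^5 - 8*o^4 - 14*o^3 - 28*o^2 - 6*o + 4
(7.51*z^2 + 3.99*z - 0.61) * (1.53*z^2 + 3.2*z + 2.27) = 11.4903*z^4 + 30.1367*z^3 + 28.8824*z^2 + 7.1053*z - 1.3847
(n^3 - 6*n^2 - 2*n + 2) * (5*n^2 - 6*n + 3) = 5*n^5 - 36*n^4 + 29*n^3 + 4*n^2 - 18*n + 6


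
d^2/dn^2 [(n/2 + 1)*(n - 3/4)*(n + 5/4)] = 3*n + 5/2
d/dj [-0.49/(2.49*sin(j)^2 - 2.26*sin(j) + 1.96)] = (2.4402*sin(j) - 1.1074)*cos(j)/(2.49*sin(j)^2 - 2.26*sin(j) + 1.96)^2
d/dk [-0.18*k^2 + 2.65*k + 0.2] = 2.65 - 0.36*k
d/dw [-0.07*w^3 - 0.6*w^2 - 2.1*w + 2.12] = -0.21*w^2 - 1.2*w - 2.1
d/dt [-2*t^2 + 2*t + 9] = 2 - 4*t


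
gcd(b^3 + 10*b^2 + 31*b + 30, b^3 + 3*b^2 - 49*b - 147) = b + 3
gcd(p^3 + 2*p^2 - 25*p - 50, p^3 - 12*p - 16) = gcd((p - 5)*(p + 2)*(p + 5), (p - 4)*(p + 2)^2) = p + 2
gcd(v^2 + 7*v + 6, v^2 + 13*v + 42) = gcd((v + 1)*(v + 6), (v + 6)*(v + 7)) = v + 6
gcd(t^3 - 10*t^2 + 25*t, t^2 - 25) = t - 5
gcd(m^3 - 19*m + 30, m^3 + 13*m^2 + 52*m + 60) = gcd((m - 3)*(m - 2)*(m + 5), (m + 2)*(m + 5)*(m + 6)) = m + 5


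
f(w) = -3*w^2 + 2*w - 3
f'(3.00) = -16.00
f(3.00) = -24.00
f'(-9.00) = 56.00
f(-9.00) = -264.00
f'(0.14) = 1.16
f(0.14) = -2.78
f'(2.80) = -14.80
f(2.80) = -20.92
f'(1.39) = -6.34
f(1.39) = -6.02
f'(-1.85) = 13.10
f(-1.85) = -16.97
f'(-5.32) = 33.92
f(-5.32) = -98.55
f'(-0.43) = 4.58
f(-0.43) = -4.41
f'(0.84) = -3.04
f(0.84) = -3.44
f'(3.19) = -17.14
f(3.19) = -27.15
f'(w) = 2 - 6*w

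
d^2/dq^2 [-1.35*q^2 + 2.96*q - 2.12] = -2.70000000000000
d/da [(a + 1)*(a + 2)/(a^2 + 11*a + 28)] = 2*(4*a^2 + 26*a + 31)/(a^4 + 22*a^3 + 177*a^2 + 616*a + 784)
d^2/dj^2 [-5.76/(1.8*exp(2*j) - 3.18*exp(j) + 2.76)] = (-5.76*(3.6*exp(j) - 3.18)*(7.2*exp(j) - 6.36)*exp(j) + (41.472*exp(j) - 18.3168)*(1.8*exp(2*j) - 3.18*exp(j) + 2.76))*exp(j)/(1.8*exp(2*j) - 3.18*exp(j) + 2.76)^3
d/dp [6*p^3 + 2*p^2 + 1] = 2*p*(9*p + 2)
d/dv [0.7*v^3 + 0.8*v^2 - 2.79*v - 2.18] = 2.1*v^2 + 1.6*v - 2.79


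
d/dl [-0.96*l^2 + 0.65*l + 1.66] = 0.65 - 1.92*l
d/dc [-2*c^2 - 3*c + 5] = -4*c - 3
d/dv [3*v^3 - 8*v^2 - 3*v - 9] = 9*v^2 - 16*v - 3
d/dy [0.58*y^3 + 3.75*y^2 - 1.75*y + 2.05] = 1.74*y^2 + 7.5*y - 1.75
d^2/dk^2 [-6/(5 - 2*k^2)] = 24*(6*k^2 + 5)/(2*k^2 - 5)^3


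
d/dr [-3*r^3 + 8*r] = 8 - 9*r^2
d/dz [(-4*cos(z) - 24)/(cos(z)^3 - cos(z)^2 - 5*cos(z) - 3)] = 4*(-15*cos(z) - cos(2*z) + 26)*sin(z)/((cos(z) - 3)^2*(cos(z) + 1)^3)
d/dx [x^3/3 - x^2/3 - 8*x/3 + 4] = x^2 - 2*x/3 - 8/3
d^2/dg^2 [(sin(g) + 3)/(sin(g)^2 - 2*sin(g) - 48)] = (sin(g)^5 + 14*sin(g)^4 + 268*sin(g)^3 + 474*sin(g)^2 + 1764*sin(g) - 120)/(-sin(g)^2 + 2*sin(g) + 48)^3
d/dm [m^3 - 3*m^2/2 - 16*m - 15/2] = 3*m^2 - 3*m - 16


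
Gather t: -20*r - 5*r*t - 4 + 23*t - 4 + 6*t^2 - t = -20*r + 6*t^2 + t*(22 - 5*r) - 8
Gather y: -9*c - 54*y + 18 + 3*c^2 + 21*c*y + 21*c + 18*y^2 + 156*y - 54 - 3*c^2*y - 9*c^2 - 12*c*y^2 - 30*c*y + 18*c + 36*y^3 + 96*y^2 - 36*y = -6*c^2 + 30*c + 36*y^3 + y^2*(114 - 12*c) + y*(-3*c^2 - 9*c + 66) - 36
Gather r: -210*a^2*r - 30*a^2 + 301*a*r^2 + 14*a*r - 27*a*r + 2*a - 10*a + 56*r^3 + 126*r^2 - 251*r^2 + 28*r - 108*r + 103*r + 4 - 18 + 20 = -30*a^2 - 8*a + 56*r^3 + r^2*(301*a - 125) + r*(-210*a^2 - 13*a + 23) + 6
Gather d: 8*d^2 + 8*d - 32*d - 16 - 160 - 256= 8*d^2 - 24*d - 432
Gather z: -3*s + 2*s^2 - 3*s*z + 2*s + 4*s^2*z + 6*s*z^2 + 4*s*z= 2*s^2 + 6*s*z^2 - s + z*(4*s^2 + s)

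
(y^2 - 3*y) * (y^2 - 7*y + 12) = y^4 - 10*y^3 + 33*y^2 - 36*y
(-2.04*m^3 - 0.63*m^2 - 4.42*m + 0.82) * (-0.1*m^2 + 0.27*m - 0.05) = 0.204*m^5 - 0.4878*m^4 + 0.3739*m^3 - 1.2439*m^2 + 0.4424*m - 0.041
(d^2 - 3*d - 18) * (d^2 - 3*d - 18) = d^4 - 6*d^3 - 27*d^2 + 108*d + 324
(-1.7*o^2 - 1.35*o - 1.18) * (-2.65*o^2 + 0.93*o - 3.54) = 4.505*o^4 + 1.9965*o^3 + 7.8895*o^2 + 3.6816*o + 4.1772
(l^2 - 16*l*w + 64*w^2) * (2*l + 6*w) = 2*l^3 - 26*l^2*w + 32*l*w^2 + 384*w^3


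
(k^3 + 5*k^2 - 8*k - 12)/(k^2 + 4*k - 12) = k + 1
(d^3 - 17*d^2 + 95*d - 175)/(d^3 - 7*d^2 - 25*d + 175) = (d - 5)/(d + 5)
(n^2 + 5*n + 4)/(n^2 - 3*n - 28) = (n + 1)/(n - 7)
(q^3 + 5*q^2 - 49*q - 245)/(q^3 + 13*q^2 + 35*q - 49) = (q^2 - 2*q - 35)/(q^2 + 6*q - 7)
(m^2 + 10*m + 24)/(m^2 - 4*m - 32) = (m + 6)/(m - 8)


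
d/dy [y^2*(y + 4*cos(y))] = y*(-4*y*sin(y) + 3*y + 8*cos(y))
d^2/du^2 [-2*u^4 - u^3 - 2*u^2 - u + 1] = -24*u^2 - 6*u - 4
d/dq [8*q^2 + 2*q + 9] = 16*q + 2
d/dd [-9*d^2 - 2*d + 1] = -18*d - 2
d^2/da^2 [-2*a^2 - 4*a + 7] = -4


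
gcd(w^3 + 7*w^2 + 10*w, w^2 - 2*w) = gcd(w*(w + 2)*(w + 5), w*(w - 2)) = w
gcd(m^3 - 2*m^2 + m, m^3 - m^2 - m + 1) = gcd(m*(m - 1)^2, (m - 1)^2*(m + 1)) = m^2 - 2*m + 1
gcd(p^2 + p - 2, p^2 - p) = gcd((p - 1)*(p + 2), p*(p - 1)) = p - 1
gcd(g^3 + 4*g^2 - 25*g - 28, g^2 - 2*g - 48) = 1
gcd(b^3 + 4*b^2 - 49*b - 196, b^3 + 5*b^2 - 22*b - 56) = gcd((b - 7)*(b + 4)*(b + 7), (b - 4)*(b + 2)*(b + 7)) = b + 7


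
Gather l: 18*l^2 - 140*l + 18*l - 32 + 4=18*l^2 - 122*l - 28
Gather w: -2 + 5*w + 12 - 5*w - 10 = 0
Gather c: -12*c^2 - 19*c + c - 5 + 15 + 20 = -12*c^2 - 18*c + 30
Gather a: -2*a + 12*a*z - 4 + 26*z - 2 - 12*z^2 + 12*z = a*(12*z - 2) - 12*z^2 + 38*z - 6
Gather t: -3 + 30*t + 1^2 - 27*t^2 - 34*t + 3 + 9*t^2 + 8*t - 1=-18*t^2 + 4*t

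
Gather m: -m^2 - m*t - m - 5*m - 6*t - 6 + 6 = -m^2 + m*(-t - 6) - 6*t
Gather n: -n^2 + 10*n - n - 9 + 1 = -n^2 + 9*n - 8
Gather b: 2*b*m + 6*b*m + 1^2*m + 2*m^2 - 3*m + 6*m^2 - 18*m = 8*b*m + 8*m^2 - 20*m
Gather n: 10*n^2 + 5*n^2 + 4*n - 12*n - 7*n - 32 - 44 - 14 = 15*n^2 - 15*n - 90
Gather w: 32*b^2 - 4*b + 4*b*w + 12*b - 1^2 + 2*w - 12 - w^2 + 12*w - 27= 32*b^2 + 8*b - w^2 + w*(4*b + 14) - 40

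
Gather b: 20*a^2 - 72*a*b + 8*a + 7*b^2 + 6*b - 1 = 20*a^2 + 8*a + 7*b^2 + b*(6 - 72*a) - 1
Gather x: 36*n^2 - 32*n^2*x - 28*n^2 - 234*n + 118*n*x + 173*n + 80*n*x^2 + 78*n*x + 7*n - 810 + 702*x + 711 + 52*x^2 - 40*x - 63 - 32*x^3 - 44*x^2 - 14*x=8*n^2 - 54*n - 32*x^3 + x^2*(80*n + 8) + x*(-32*n^2 + 196*n + 648) - 162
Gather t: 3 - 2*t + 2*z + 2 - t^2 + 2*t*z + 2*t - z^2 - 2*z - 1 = -t^2 + 2*t*z - z^2 + 4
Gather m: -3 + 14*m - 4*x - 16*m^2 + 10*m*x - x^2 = -16*m^2 + m*(10*x + 14) - x^2 - 4*x - 3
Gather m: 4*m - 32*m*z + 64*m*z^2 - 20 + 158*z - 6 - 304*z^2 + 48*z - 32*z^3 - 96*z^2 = m*(64*z^2 - 32*z + 4) - 32*z^3 - 400*z^2 + 206*z - 26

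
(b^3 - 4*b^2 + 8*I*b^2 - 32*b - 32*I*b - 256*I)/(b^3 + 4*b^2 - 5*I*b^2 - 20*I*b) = (b^2 + 8*b*(-1 + I) - 64*I)/(b*(b - 5*I))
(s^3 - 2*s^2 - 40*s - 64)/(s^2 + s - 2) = (s^2 - 4*s - 32)/(s - 1)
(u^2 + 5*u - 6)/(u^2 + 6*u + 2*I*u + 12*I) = (u - 1)/(u + 2*I)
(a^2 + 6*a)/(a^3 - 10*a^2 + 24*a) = (a + 6)/(a^2 - 10*a + 24)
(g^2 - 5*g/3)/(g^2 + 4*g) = (g - 5/3)/(g + 4)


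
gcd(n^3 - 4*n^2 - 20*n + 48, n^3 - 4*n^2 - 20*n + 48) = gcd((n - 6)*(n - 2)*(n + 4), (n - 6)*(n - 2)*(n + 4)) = n^3 - 4*n^2 - 20*n + 48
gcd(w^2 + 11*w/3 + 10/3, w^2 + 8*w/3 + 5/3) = w + 5/3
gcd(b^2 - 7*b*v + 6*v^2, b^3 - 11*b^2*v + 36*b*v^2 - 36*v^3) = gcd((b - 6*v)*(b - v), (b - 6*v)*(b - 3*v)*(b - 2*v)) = -b + 6*v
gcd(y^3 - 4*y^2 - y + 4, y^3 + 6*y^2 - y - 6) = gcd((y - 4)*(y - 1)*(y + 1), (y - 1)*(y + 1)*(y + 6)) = y^2 - 1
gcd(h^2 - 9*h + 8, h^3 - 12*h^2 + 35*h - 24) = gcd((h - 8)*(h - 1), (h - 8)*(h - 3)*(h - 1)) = h^2 - 9*h + 8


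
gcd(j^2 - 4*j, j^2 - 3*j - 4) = j - 4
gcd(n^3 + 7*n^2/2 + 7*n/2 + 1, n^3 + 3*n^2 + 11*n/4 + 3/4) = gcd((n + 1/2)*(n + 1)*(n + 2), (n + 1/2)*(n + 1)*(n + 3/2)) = n^2 + 3*n/2 + 1/2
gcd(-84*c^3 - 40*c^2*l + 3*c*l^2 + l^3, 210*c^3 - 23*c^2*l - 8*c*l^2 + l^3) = 6*c - l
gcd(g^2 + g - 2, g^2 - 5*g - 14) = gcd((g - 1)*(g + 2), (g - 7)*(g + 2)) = g + 2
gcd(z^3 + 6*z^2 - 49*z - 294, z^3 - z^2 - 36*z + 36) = z + 6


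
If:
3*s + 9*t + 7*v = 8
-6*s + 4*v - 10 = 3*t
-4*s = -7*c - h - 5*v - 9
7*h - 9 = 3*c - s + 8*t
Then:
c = 17*v/78 - 239/78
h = 301/130 - 569*v/390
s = 19*v/15 - 38/15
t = 26/15 - 6*v/5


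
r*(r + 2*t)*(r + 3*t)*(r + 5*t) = r^4 + 10*r^3*t + 31*r^2*t^2 + 30*r*t^3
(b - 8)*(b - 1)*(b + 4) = b^3 - 5*b^2 - 28*b + 32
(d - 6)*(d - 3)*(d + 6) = d^3 - 3*d^2 - 36*d + 108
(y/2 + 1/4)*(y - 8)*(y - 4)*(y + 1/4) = y^4/2 - 45*y^3/8 + 185*y^2/16 + 45*y/4 + 2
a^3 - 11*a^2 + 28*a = a*(a - 7)*(a - 4)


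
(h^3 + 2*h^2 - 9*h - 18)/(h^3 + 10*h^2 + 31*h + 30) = (h - 3)/(h + 5)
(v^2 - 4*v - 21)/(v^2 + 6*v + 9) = (v - 7)/(v + 3)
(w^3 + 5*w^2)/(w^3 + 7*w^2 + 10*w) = w/(w + 2)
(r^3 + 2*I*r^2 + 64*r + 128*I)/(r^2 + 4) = (r^2 + 64)/(r - 2*I)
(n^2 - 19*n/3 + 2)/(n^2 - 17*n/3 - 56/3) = (-3*n^2 + 19*n - 6)/(-3*n^2 + 17*n + 56)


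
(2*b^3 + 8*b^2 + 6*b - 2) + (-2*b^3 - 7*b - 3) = 8*b^2 - b - 5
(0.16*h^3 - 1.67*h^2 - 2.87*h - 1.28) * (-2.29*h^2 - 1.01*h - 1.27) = -0.3664*h^5 + 3.6627*h^4 + 8.0558*h^3 + 7.9508*h^2 + 4.9377*h + 1.6256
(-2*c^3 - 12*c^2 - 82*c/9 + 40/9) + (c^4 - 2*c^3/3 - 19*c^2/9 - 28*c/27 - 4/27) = c^4 - 8*c^3/3 - 127*c^2/9 - 274*c/27 + 116/27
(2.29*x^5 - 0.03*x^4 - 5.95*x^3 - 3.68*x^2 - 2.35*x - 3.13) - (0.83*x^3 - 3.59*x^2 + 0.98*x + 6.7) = 2.29*x^5 - 0.03*x^4 - 6.78*x^3 - 0.0900000000000003*x^2 - 3.33*x - 9.83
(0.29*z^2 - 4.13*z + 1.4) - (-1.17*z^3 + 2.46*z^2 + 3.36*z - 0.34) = 1.17*z^3 - 2.17*z^2 - 7.49*z + 1.74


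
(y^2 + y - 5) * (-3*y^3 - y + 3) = -3*y^5 - 3*y^4 + 14*y^3 + 2*y^2 + 8*y - 15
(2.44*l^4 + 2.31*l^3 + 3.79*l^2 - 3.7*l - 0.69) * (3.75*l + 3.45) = 9.15*l^5 + 17.0805*l^4 + 22.182*l^3 - 0.799499999999998*l^2 - 15.3525*l - 2.3805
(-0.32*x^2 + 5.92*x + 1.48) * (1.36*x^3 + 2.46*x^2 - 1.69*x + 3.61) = -0.4352*x^5 + 7.264*x^4 + 17.1168*x^3 - 7.5192*x^2 + 18.87*x + 5.3428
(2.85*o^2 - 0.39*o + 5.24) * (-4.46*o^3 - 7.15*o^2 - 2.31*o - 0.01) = -12.711*o^5 - 18.6381*o^4 - 27.1654*o^3 - 36.5936*o^2 - 12.1005*o - 0.0524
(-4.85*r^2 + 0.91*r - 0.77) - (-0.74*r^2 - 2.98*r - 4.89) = -4.11*r^2 + 3.89*r + 4.12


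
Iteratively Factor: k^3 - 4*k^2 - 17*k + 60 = (k - 5)*(k^2 + k - 12) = (k - 5)*(k + 4)*(k - 3)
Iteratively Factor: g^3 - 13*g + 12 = (g - 1)*(g^2 + g - 12) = (g - 3)*(g - 1)*(g + 4)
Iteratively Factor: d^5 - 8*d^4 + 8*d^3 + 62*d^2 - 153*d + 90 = (d - 2)*(d^4 - 6*d^3 - 4*d^2 + 54*d - 45) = (d - 2)*(d + 3)*(d^3 - 9*d^2 + 23*d - 15) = (d - 5)*(d - 2)*(d + 3)*(d^2 - 4*d + 3) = (d - 5)*(d - 2)*(d - 1)*(d + 3)*(d - 3)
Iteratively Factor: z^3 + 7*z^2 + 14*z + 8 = (z + 4)*(z^2 + 3*z + 2) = (z + 2)*(z + 4)*(z + 1)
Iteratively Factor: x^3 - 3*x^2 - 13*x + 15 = (x + 3)*(x^2 - 6*x + 5) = (x - 1)*(x + 3)*(x - 5)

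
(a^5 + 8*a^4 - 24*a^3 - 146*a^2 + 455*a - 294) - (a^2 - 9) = a^5 + 8*a^4 - 24*a^3 - 147*a^2 + 455*a - 285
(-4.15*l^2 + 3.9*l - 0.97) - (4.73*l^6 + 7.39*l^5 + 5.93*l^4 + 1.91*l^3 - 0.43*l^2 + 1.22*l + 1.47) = -4.73*l^6 - 7.39*l^5 - 5.93*l^4 - 1.91*l^3 - 3.72*l^2 + 2.68*l - 2.44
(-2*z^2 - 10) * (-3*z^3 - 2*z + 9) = 6*z^5 + 34*z^3 - 18*z^2 + 20*z - 90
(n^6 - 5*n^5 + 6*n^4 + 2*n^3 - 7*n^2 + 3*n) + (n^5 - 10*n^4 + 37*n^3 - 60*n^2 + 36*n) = n^6 - 4*n^5 - 4*n^4 + 39*n^3 - 67*n^2 + 39*n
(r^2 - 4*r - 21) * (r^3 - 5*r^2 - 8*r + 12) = r^5 - 9*r^4 - 9*r^3 + 149*r^2 + 120*r - 252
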